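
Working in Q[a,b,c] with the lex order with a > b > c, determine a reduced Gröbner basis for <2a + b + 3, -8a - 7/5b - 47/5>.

G = {a + 1, b + 1}

The reduced Gröbner basis is the canonical form of the ideal for this ordering.

f_1 = 2a + b + 3, LT = a.
f_2 = -8a - 7/5b - 47/5, LT = a.

S(f_1,f_2): lcm = a. S = 13/40b + 13/40.
  leading term b: no divisor's leading term divides it; move 13/40b to the remainder.
  leading term 1: no divisor's leading term divides it; move 13/40 to the remainder.
  remainder 13/40b + 13/40 ≠ 0; add g_3 = 13/40b + 13/40 to the basis.

The other S-polynomials (S(f_1,g_3), S(f_2,g_3)) all reduce to 0 modulo the current basis, so we have a Gröbner basis.
Inter-reduce: drop elements whose leading term is divisible by another's, tail-reduce, and make monic.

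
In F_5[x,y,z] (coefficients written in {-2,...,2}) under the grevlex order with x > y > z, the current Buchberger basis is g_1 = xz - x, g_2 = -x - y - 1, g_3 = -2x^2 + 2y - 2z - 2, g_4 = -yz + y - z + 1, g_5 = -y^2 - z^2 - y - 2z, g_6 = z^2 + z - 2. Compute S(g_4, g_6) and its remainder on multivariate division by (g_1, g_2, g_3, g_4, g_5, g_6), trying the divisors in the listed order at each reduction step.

lcm(LM(g_4), LM(g_6)) = yz^2.
S = (lcm/LT(g_4))·g_4 − (lcm/LT(g_6))·g_6 = -2yz + z^2 + 2y - z.
Reduce S modulo (g_1, g_2, g_3, g_4, g_5, g_6) in that order:
  leading term yz: subtract (2)·g_4 from -2yz + z^2 + 2y - z → z^2 + z - 2
  leading term z^2: subtract (1)·g_6 from z^2 + z - 2 → 0
The remainder is 0, so this S-polynomial contributes no new basis element.

S(g_4, g_6) = -2yz + z^2 + 2y - z; remainder on division = 0.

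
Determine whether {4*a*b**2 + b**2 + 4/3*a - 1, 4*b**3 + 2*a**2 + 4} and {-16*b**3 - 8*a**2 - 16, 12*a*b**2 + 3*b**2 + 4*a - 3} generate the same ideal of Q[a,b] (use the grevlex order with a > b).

Since reduced Gröbner bases are canonical representatives of ideals under a given ordering, it suffices to compute and compare them.
Buchberger on the first generating set:
f_1 = 4*a*b**2 + b**2 + 4/3*a - 1, LT = a*b**2.
f_2 = 4*b**3 + 2*a**2 + 4, LT = b**3.

S(f_1,f_2): lcm = a*b**3. S = -1/2*a**3 + 1/4*b**3 + 1/3*a*b - a - 1/4*b.
  leading term a**3: no divisor's leading term divides it; move -1/2*a**3 to the remainder.
  leading term b**3: subtract (1/16)·f_2 from 1/4*b**3 + 1/3*a*b - a - 1/4*b → -1/8*a**2 + 1/3*a*b - a - 1/4*b - 1/4
  leading term a**2: no divisor's leading term divides it; move -1/8*a**2 to the remainder.
  leading term a*b: no divisor's leading term divides it; move 1/3*a*b to the remainder.
  leading term a: no divisor's leading term divides it; move -a to the remainder.
  leading term b: no divisor's leading term divides it; move -1/4*b to the remainder.
  leading term 1: no divisor's leading term divides it; move -1/4 to the remainder.
  remainder -1/2*a**3 - 1/8*a**2 + 1/3*a*b - a - 1/4*b - 1/4 ≠ 0; add g_3 = -1/2*a**3 - 1/8*a**2 + 1/3*a*b - a - 1/4*b - 1/4 to the basis.

The other S-polynomials (S(f_1,g_3), S(f_2,g_3)) all reduce to 0 modulo the current basis, so we have a Gröbner basis.
Inter-reduce: drop elements whose leading term is divisible by another's, tail-reduce, and make monic.
Reduced Gröbner basis: {a**3 + 1/4*a**2 - 2/3*a*b + 2*a + 1/2*b + 1/2, a*b**2 + 1/4*b**2 + 1/3*a - 1/4, b**3 + 1/2*a**2 + 1}.

Buchberger on the second generating set:
h_1 = -16*b**3 - 8*a**2 - 16, LT = b**3.
h_2 = 12*a*b**2 + 3*b**2 + 4*a - 3, LT = a*b**2.

S(h_1,h_2): lcm = a*b**3. S = 1/2*a**3 - 1/4*b**3 - 1/3*a*b + a + 1/4*b.
  leading term a**3: no divisor's leading term divides it; move 1/2*a**3 to the remainder.
  leading term b**3: subtract (1/64)·h_1 from -1/4*b**3 - 1/3*a*b + a + 1/4*b → 1/8*a**2 - 1/3*a*b + a + 1/4*b + 1/4
  leading term a**2: no divisor's leading term divides it; move 1/8*a**2 to the remainder.
  leading term a*b: no divisor's leading term divides it; move -1/3*a*b to the remainder.
  leading term a: no divisor's leading term divides it; move a to the remainder.
  leading term b: no divisor's leading term divides it; move 1/4*b to the remainder.
  leading term 1: no divisor's leading term divides it; move 1/4 to the remainder.
  remainder 1/2*a**3 + 1/8*a**2 - 1/3*a*b + a + 1/4*b + 1/4 ≠ 0; add k_3 = 1/2*a**3 + 1/8*a**2 - 1/3*a*b + a + 1/4*b + 1/4 to the basis.

The other S-polynomials (S(h_1,k_3), S(h_2,k_3)) all reduce to 0 modulo the current basis, so we have a Gröbner basis.
Inter-reduce: drop elements whose leading term is divisible by another's, tail-reduce, and make monic.
Reduced Gröbner basis: {a**3 + 1/4*a**2 - 2/3*a*b + 2*a + 1/2*b + 1/2, a*b**2 + 1/4*b**2 + 1/3*a - 1/4, b**3 + 1/2*a**2 + 1}.

Same reduced basis, so the two generating sets span the same ideal.

Yes, the ideals are equal.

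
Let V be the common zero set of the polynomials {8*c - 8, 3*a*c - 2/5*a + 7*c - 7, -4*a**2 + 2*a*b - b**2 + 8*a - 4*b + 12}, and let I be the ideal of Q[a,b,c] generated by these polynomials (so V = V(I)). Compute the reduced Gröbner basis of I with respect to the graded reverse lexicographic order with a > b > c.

G = {b**2 + 4*b - 12, a, c - 1}

f_1 = 8*c - 8, LT = c.
f_2 = 3*a*c - 2/5*a + 7*c - 7, LT = a*c.
f_3 = -4*a**2 + 2*a*b - b**2 + 8*a - 4*b + 12, LT = a**2.

S(f_1,f_2): lcm = a*c. S = -13/15*a - 7/3*c + 7/3.
  leading term a: no divisor's leading term divides it; move -13/15*a to the remainder.
  leading term c: subtract (-7/24)·f_1 from -7/3*c + 7/3 → 0
  remainder -13/15*a ≠ 0; add g_4 = -13/15*a to the basis.

S(f_2,f_3): lcm = a**2*c. S = 1/2*a*b*c - 1/4*b**2*c - 2/15*a**2 + 13/3*a*c - b*c - 7/3*a + 3*c.
  leading term a*b*c: subtract (1/16*a*b)·f_1 from 1/2*a*b*c - 1/4*b**2*c - 2/15*a**2 + 13/3*a*c - b*c - 7/3*a + 3*c → -1/4*b**2*c - 2/15*a**2 + 1/2*a*b + 13/3*a*c - b*c - 7/3*a + 3*c
  leading term b**2*c: subtract (-1/32*b**2)·f_1 from -1/4*b**2*c - 2/15*a**2 + 1/2*a*b + 13/3*a*c - b*c - 7/3*a + 3*c → -2/15*a**2 + 1/2*a*b - 1/4*b**2 + 13/3*a*c - b*c - 7/3*a + 3*c
  leading term a**2: subtract (1/30)·f_3 from -2/15*a**2 + 1/2*a*b - 1/4*b**2 + 13/3*a*c - b*c - 7/3*a + 3*c → 13/30*a*b - 13/60*b**2 + 13/3*a*c - b*c - 13/5*a + 2/15*b + 3*c - 2/5
  leading term a*b: subtract (-1/2*b)·g_4 from 13/30*a*b - 13/60*b**2 + 13/3*a*c - b*c - 13/5*a + 2/15*b + 3*c - 2/5 → -13/60*b**2 + 13/3*a*c - b*c - 13/5*a + 2/15*b + 3*c - 2/5
  leading term b**2: no divisor's leading term divides it; move -13/60*b**2 to the remainder.
  leading term a*c: subtract (13/24*a)·f_1 from 13/3*a*c - b*c - 13/5*a + 2/15*b + 3*c - 2/5 → -b*c + 26/15*a + 2/15*b + 3*c - 2/5
  leading term b*c: subtract (-1/8*b)·f_1 from -b*c + 26/15*a + 2/15*b + 3*c - 2/5 → 26/15*a - 13/15*b + 3*c - 2/5
  leading term a: subtract (-2)·g_4 from 26/15*a - 13/15*b + 3*c - 2/5 → -13/15*b + 3*c - 2/5
  leading term b: no divisor's leading term divides it; move -13/15*b to the remainder.
  leading term c: subtract (3/8)·f_1 from 3*c - 2/5 → 13/5
  leading term 1: no divisor's leading term divides it; move 13/5 to the remainder.
  remainder -13/60*b**2 - 13/15*b + 13/5 ≠ 0; add g_5 = -13/60*b**2 - 13/15*b + 13/5 to the basis.

The other S-polynomials (S(f_1,f_3), S(f_1,g_4), S(f_2,g_4), S(f_3,g_4), S(f_1,g_5), S(f_2,g_5), S(f_3,g_5), S(g_4,g_5)) all reduce to 0 modulo the current basis, so we have a Gröbner basis.
Inter-reduce: drop elements whose leading term is divisible by another's, tail-reduce, and make monic.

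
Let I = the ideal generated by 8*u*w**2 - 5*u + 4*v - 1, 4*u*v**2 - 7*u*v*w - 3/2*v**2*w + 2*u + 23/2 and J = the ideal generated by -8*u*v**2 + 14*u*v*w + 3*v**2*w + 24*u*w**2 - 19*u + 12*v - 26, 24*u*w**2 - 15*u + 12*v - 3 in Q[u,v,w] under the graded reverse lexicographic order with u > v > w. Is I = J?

Yes, the ideals are equal.

For a fixed monomial order, each ideal has a unique reduced Gröbner basis; comparing bases decides equality.
Buchberger on the first generating set:
f_1 = 8*u*w**2 - 5*u + 4*v - 1, LT = u*w**2.
f_2 = 4*u*v**2 - 7*u*v*w - 3/2*v**2*w + 2*u + 23/2, LT = u*v**2.

S(f_1,f_2): lcm = u*v**2*w**2. S = 7/4*u*v*w**3 + 3/8*v**2*w**3 - 5/8*u*v**2 + 1/2*v**3 - 1/2*u*w**2 - 1/8*v**2 - 23/8*w**2.
  reduce S modulo (f_1, f_2):
  remainder 3/8*v**2*w**3 + 1/2*v**3 - 71/64*v**2*w - 1/8*v**2 + 7/32*v*w - 23/8*w**2 + 1/4*v + 111/64 ≠ 0; add g_3 = 3/8*v**2*w**3 + 1/2*v**3 - 71/64*v**2*w - 1/8*v**2 + 7/32*v*w - 23/8*w**2 + 1/4*v + 111/64 to the basis.

The other S-polynomials (S(f_1,g_3), S(f_2,g_3)) all reduce to 0 modulo the current basis, so we have a Gröbner basis.
Inter-reduce: drop elements whose leading term is divisible by another's, tail-reduce, and make monic.
Reduced Gröbner basis: {v**2*w**3 + 4/3*v**3 - 71/24*v**2*w - 1/3*v**2 + 7/12*v*w - 23/3*w**2 + 2/3*v + 37/8, u*v**2 - 7/4*u*v*w - 3/8*v**2*w + 1/2*u + 23/8, u*w**2 - 5/8*u + 1/2*v - 1/8}.

Buchberger on the second generating set:
h_1 = -8*u*v**2 + 14*u*v*w + 3*v**2*w + 24*u*w**2 - 19*u + 12*v - 26, LT = u*v**2.
h_2 = 24*u*w**2 - 15*u + 12*v - 3, LT = u*w**2.

S(h_1,h_2): lcm = u*v**2*w**2. S = -7/4*u*v*w**3 - 3/8*v**2*w**3 - 3*u*w**4 + 5/8*u*v**2 - 1/2*v**3 + 19/8*u*w**2 - 3/2*v*w**2 + 1/8*v**2 + 13/4*w**2.
  reduce S modulo (h_1, h_2):
  remainder -3/8*v**2*w**3 - 1/2*v**3 + 71/64*v**2*w + 1/8*v**2 - 7/32*v*w + 23/8*w**2 - 1/4*v - 111/64 ≠ 0; add k_3 = -3/8*v**2*w**3 - 1/2*v**3 + 71/64*v**2*w + 1/8*v**2 - 7/32*v*w + 23/8*w**2 - 1/4*v - 111/64 to the basis.

The other S-polynomials (S(h_1,k_3), S(h_2,k_3)) all reduce to 0 modulo the current basis, so we have a Gröbner basis.
Inter-reduce: drop elements whose leading term is divisible by another's, tail-reduce, and make monic.
Reduced Gröbner basis: {v**2*w**3 + 4/3*v**3 - 71/24*v**2*w - 1/3*v**2 + 7/12*v*w - 23/3*w**2 + 2/3*v + 37/8, u*v**2 - 7/4*u*v*w - 3/8*v**2*w + 1/2*u + 23/8, u*w**2 - 5/8*u + 1/2*v - 1/8}.

Same reduced basis, so the two generating sets span the same ideal.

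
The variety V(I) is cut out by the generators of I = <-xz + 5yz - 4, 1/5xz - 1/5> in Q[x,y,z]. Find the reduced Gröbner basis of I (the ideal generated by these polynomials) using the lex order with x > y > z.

Buchberger's algorithm terminates because the ascending chain of leading-term ideals stabilizes.

f_1 = -xz + 5yz - 4, LT = xz.
f_2 = 1/5xz - 1/5, LT = xz.

S(f_1,f_2): lcm = xz. S = -5yz + 5.
  leading term yz: no divisor's leading term divides it; move -5yz to the remainder.
  leading term 1: no divisor's leading term divides it; move 5 to the remainder.
  remainder -5yz + 5 ≠ 0; add g_3 = -5yz + 5 to the basis.

S(f_1,g_3): lcm = xyz. S = x - 5y^2z + 4y.
  leading term x: no divisor's leading term divides it; move x to the remainder.
  leading term y^2z: subtract (y)·g_3 from -5y^2z + 4y → -y
  leading term y: no divisor's leading term divides it; move -y to the remainder.
  remainder x - y ≠ 0; add g_4 = x - y to the basis.

The other S-polynomials (S(f_2,g_3), S(f_1,g_4), S(f_2,g_4), S(g_3,g_4)) all reduce to 0 modulo the current basis, so we have a Gröbner basis.
Inter-reduce: drop elements whose leading term is divisible by another's, tail-reduce, and make monic.

G = {x - y, yz - 1}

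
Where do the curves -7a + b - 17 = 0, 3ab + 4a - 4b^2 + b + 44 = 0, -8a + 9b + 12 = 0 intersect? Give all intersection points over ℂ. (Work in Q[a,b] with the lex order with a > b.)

{(-3, -4)}

Compute a lex Gröbner basis by Buchberger's algorithm.
f_1 = -7a + b - 17, LT = a.
f_2 = 3ab + 4a - 4b^2 + b + 44, LT = ab.
f_3 = -8a + 9b + 12, LT = a.

S(f_1,f_2): lcm = ab. S = -4/3a + 25/21b^2 + 44/21b - 44/3.
  leading term a: subtract (4/21)·f_1 from -4/3a + 25/21b^2 + 44/21b - 44/3 → 25/21b^2 + 40/21b - 80/7
  leading term b^2: no divisor's leading term divides it; move 25/21b^2 to the remainder.
  leading term b: no divisor's leading term divides it; move 40/21b to the remainder.
  leading term 1: no divisor's leading term divides it; move -80/7 to the remainder.
  remainder 25/21b^2 + 40/21b - 80/7 ≠ 0; add h_4 = 25/21b^2 + 40/21b - 80/7 to the basis.

S(f_1,f_3): lcm = a. S = 55/56b + 55/14.
  leading term b: no divisor's leading term divides it; move 55/56b to the remainder.
  leading term 1: no divisor's leading term divides it; move 55/14 to the remainder.
  remainder 55/56b + 55/14 ≠ 0; add h_5 = 55/56b + 55/14 to the basis.

The other S-polynomials (S(f_2,f_3), S(f_1,h_4), S(f_2,h_4), S(f_3,h_4), S(f_1,h_5), S(f_2,h_5), S(f_3,h_5), S(h_4,h_5)) all reduce to 0 modulo the current basis, so we have a Gröbner basis.
Inter-reduce: drop elements whose leading term is divisible by another's, tail-reduce, and make monic.
Reduced Gröbner basis: {a + 3, b + 4}.

Elimination: the polynomial b + 4 lies in the elimination ideal for b, so b ∈ {-4}. For each such b, the remaining basis elements (now univariate) give the rest of the solution.
  b = -4: the earlier basis element becomes a + 3 = 0, giving a = -3 — point (-3, -4).
Each listed point satisfies every original equation (direct substitution).
A lex Gröbner basis triangularizes the system, enabling back-substitution.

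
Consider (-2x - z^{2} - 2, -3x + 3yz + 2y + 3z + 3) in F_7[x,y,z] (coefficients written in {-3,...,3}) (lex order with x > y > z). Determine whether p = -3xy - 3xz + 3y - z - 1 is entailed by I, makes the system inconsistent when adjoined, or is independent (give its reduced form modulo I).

First compute the reduced Gröbner basis of I by Buchberger's algorithm.
f_1 = -2x - z^{2} - 2, LT = x.
f_2 = -3x + 3yz + 2y + 3z + 3, LT = x.

S(f_1,f_2): lcm = x. S = yz + 3y - 3z^{2} + z + 2.
  leading term yz: no divisor's leading term divides it; move yz to the remainder.
  leading term y: no divisor's leading term divides it; move 3y to the remainder.
  leading term z^{2}: no divisor's leading term divides it; move -3z^{2} to the remainder.
  leading term z: no divisor's leading term divides it; move z to the remainder.
  leading term 1: no divisor's leading term divides it; move 2 to the remainder.
  remainder yz + 3y - 3z^{2} + z + 2 ≠ 0; add h_3 = yz + 3y - 3z^{2} + z + 2 to the basis.

S(f_1,h_3): leading monomials are coprime, so the S-polynomial reduces to 0 (Buchberger's first criterion).
S(f_2,h_3): leading monomials are coprime, so the S-polynomial reduces to 0 (Buchberger's first criterion).
Every S-polynomial of the final basis reduces to 0, so we have a Gröbner basis.
Inter-reduce: drop elements whose leading term is divisible by another's, tail-reduce, and make monic.
Reduced Gröbner basis: {x - 3z^{2} + 1, yz + 3y - 3z^{2} + z + 2}.
Label its elements g_1 = x - 3z^{2} + 1, g_2 = yz + 3y - 3z^{2} + z + 2.

Reduce p = -3xy - 3xz + 3y - z - 1 modulo G:
  leading term xy: subtract (-3y)·g_1 from -3xy - 3xz + 3y - z - 1 → -3xz - 2yz^{2} - y - z - 1
  leading term xz: subtract (-3z)·g_1 from -3xz - 2yz^{2} - y - z - 1 → -2yz^{2} - y - 2z^{3} + 2z - 1
  leading term yz^{2}: subtract (-2z)·g_2 from -2yz^{2} - y - 2z^{3} + 2z - 1 → -yz - y - z^{3} + 2z^{2} - z - 1
  leading term yz: subtract (-1)·g_2 from -yz - y - z^{3} + 2z^{2} - z - 1 → 2y - z^{3} - z^{2} + 1
  leading term y: no divisor's leading term divides it; move 2y to the remainder.
  leading term z^{3}: no divisor's leading term divides it; move -z^{3} to the remainder.
  leading term z^{2}: no divisor's leading term divides it; move -z^{2} to the remainder.
  leading term 1: no divisor's leading term divides it; move 1 to the remainder.
  normal form = 2y - z^{3} - z^{2} + 1.
The normal form is nonzero, so p ∉ I. Since p minus its normal form lies in I, I + (p) = I + (r) where r = 2y - z^{3} - z^{2} + 1; decide whether this ideal is the whole ring.
Run Buchberger on G together with r (pairs among the g_i already reduce to 0 since G is a Gröbner basis):
g_1 = x - 3z^{2} + 1, LT = x.
g_2 = yz + 3y - 3z^{2} + z + 2, LT = yz.
r = 2y - z^{3} - z^{2} + 1, LT = y.

S(g_1,g_2): leading monomials are coprime, so the S-polynomial reduces to 0 (Buchberger's first criterion).
S(g_1,r): leading monomials are coprime, so the S-polynomial reduces to 0 (Buchberger's first criterion).
S(g_2,r): lcm = yz. S = 3y - 3z^{4} - 3z^{3} - 3z^{2} - 3z + 2.
  leading term y: subtract (-2)·r from 3y - 3z^{4} - 3z^{3} - 3z^{2} - 3z + 2 → -3z^{4} + 2z^{3} + 2z^{2} - 3z - 3
  leading term z^{4}: no divisor's leading term divides it; move -3z^{4} to the remainder.
  leading term z^{3}: no divisor's leading term divides it; move 2z^{3} to the remainder.
  leading term z^{2}: no divisor's leading term divides it; move 2z^{2} to the remainder.
  leading term z: no divisor's leading term divides it; move -3z to the remainder.
  leading term 1: no divisor's leading term divides it; move -3 to the remainder.
  remainder -3z^{4} + 2z^{3} + 2z^{2} - 3z - 3 ≠ 0; add m_4 = -3z^{4} + 2z^{3} + 2z^{2} - 3z - 3 to the basis.

S(g_1,m_4): leading monomials are coprime, so the S-polynomial reduces to 0 (Buchberger's first criterion).
S(g_2,m_4): lcm = yz^{4}. S = -yz^{3} + 3yz^{2} - yz - y - 3z^{5} + z^{4} + 2z^{3}.
  leading term yz^{3}: subtract (-z^{2})·g_2 from -yz^{3} + 3yz^{2} - yz - y - 3z^{5} + z^{4} + 2z^{3} → -yz^{2} - yz - y - 3z^{5} - 2z^{4} + 3z^{3} + 2z^{2}
  leading term yz^{2}: subtract (-z)·g_2 from -yz^{2} - yz - y - 3z^{5} - 2z^{4} + 3z^{3} + 2z^{2} → 2yz - y - 3z^{5} - 2z^{4} + 3z^{2} + 2z
  leading term yz: subtract (2)·g_2 from 2yz - y - 3z^{5} - 2z^{4} + 3z^{2} + 2z → -3z^{5} - 2z^{4} + 2z^{2} + 3
  leading term z^{5}: subtract (z)·m_4 from -3z^{5} - 2z^{4} + 2z^{2} + 3 → 3z^{4} - 2z^{3} - 2z^{2} + 3z + 3
  leading term z^{4}: subtract (-1)·m_4 from 3z^{4} - 2z^{3} - 2z^{2} + 3z + 3 → 0
  remainder 0.

S(r,m_4): leading monomials are coprime, so the S-polynomial reduces to 0 (Buchberger's first criterion).
Every S-polynomial of the final basis reduces to 0, so we have a Gröbner basis.
Inter-reduce: drop elements whose leading term is divisible by another's, tail-reduce, and make monic.
Reduced Gröbner basis: {x - 3z^{2} + 1, y + 3z^{3} + 3z^{2} - 3, z^{4} - 3z^{3} - 3z^{2} + z + 1}.
The reduced Gröbner basis of I + (p) is {x - 3z^{2} + 1, y + 3z^{3} + 3z^{2} - 3, z^{4} - 3z^{3} - 3z^{2} + z + 1} ≠ {1}, a proper ideal, so the enlarged system stays consistent: p is independent of I, with normal form 2y - z^{3} - z^{2} + 1.

-3xy - 3xz + 3y - z - 1 is independent of I; its normal form modulo I is 2y - z^{3} - z^{2} + 1.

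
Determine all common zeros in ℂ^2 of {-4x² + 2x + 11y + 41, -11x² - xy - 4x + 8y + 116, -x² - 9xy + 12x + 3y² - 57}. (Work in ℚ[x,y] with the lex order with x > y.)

Compute a lex Gröbner basis by Buchberger's algorithm.
f_1 = -4x² + 2x + 11y + 41, LT = x².
f_2 = -11x² - xy - 4x + 8y + 116, LT = x².
f_3 = -x² - 9xy + 12x + 3y² - 57, LT = x².

S(f_1,f_2): lcm = x². S = -1/11xy - 19/22x - 89/44y + 13/44.
  reduce S modulo (f_1, f_2, f_3):
  remainder -1/11xy - 19/22x - 89/44y + 13/44 ≠ 0; add h_4 = -1/11xy - 19/22x - 89/44y + 13/44 to the basis.

S(f_1,f_3): lcm = x². S = -9xy + 23/2x + 3y² - 11/4y - 269/4.
  reduce S modulo (f_1, f_2, f_3, h_4):
  remainder 97x + 3y² + 395/2y - 193/2 ≠ 0; add h_5 = 97x + 3y² + 395/2y - 193/2 to the basis.

S(f_1,h_4): lcm = x²y. S = -19/2x² - 91/4xy + 13/4x - 11/4y² - 41/4y.
  reduce S modulo (f_1, f_2, f_3, h_4, h_5):
  remainder -7285/776y² + 25467/776y + 4094/97 ≠ 0; add h_6 = -7285/776y² + 25467/776y + 4094/97 to the basis.

S(f_3,h_4): lcm = x²y. S = -19/2x² + 9xy² - 137/4xy + 13/4x - 3y³ + 57y.
  reduce S modulo (f_1, f_2, f_3, h_4, h_5, h_6):
  remainder -49006328069/106142450y - 49006328069/106142450 ≠ 0; add h_7 = -49006328069/106142450y - 49006328069/106142450 to the basis.

The other S-polynomials (S(f_2,f_3), S(f_2,h_4), S(f_1,h_5), S(f_2,h_5), S(f_3,h_5), S(h_4,h_5), S(f_1,h_6), S(f_2,h_6), S(f_3,h_6), S(h_4,h_6), S(h_5,h_6), S(f_1,h_7), S(f_2,h_7), S(f_3,h_7), S(h_4,h_7), S(h_5,h_7), S(h_6,h_7)) all reduce to 0 modulo the current basis, so we have a Gröbner basis.
Inter-reduce: drop elements whose leading term is divisible by another's, tail-reduce, and make monic.
Reduced Gröbner basis: {x - 3, y + 1}.

A lex Gröbner basis eliminates variables successively. Here y + 1 depends only on y, with roots {-1}; lifting each root through the earlier basis elements recovers the full solutions.
  y = -1: the earlier basis element becomes x - 3 = 0, giving x = 3 — point (3, -1).

{(3, -1)}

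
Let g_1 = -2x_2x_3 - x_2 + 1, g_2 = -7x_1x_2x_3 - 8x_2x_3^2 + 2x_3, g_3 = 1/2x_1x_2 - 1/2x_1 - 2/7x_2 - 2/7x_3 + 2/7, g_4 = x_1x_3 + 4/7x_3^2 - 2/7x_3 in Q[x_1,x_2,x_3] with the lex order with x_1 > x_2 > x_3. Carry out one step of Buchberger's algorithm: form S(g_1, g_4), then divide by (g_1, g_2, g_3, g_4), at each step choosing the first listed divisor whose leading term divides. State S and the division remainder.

lcm(LM(g_1), LM(g_4)) = x_1x_2x_3.
S = (lcm/LT(g_1))·g_1 − (lcm/LT(g_4))·g_4 = 1/2x_1x_2 - 1/2x_1 - 4/7x_2x_3^2 + 2/7x_2x_3.
Reduce S modulo (g_1, g_2, g_3, g_4) in that order:
  leading term x_1x_2: subtract (1)·g_3 from 1/2x_1x_2 - 1/2x_1 - 4/7x_2x_3^2 + 2/7x_2x_3 → -4/7x_2x_3^2 + 2/7x_2x_3 + 2/7x_2 + 2/7x_3 - 2/7
  leading term x_2x_3^2: subtract (2/7x_3)·g_1 from -4/7x_2x_3^2 + 2/7x_2x_3 + 2/7x_2 + 2/7x_3 - 2/7 → 4/7x_2x_3 + 2/7x_2 - 2/7
  leading term x_2x_3: subtract (-2/7)·g_1 from 4/7x_2x_3 + 2/7x_2 - 2/7 → 0
The remainder is 0, so this S-polynomial contributes no new basis element.

S(g_1, g_4) = 1/2x_1x_2 - 1/2x_1 - 4/7x_2x_3^2 + 2/7x_2x_3; remainder on division = 0.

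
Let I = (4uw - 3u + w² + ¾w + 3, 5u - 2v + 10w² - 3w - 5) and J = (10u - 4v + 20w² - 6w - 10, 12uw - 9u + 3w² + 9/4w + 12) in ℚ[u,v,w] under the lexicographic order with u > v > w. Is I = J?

Since reduced Gröbner bases are canonical representatives of ideals under a given ordering, it suffices to compute and compare them.
Buchberger on the first generating set:
f_1 = 4uw - 3u + w² + ¾w + 3, LT = uw.
f_2 = 5u - 2v + 10w² - 3w - 5, LT = u.

S(f_1,f_2): lcm = uw. S = -¾u + ⅖vw - 2w³ + 17/20w² + 19/16w + ¾.
  reduce S modulo (f_1, f_2):
  remainder ⅖vw - 3/10v - 2w³ + 47/20w² + 59/80w ≠ 0; add g_3 = ⅖vw - 3/10v - 2w³ + 47/20w² + 59/80w to the basis.

The other S-polynomials (S(f_1,g_3), S(f_2,g_3)) all reduce to 0 modulo the current basis, so we have a Gröbner basis.
Inter-reduce: drop elements whose leading term is divisible by another's, tail-reduce, and make monic.
Reduced Gröbner basis: {u - ⅖v + 2w² - ⅗w - 1, vw - ¾v - 5w³ + 47/8w² + 59/32w}.

Buchberger on the second generating set:
h_1 = 10u - 4v + 20w² - 6w - 10, LT = u.
h_2 = 12uw - 9u + 3w² + 9/4w + 12, LT = uw.

S(h_1,h_2): lcm = uw. S = ¾u - ⅖vw + 2w³ - 17/20w² - 19/16w - 1.
  reduce S modulo (h_1, h_2):
  remainder -⅖vw + 3/10v + 2w³ - 47/20w² - 59/80w - ¼ ≠ 0; add k_3 = -⅖vw + 3/10v + 2w³ - 47/20w² - 59/80w - ¼ to the basis.

The other S-polynomials (S(h_1,k_3), S(h_2,k_3)) all reduce to 0 modulo the current basis, so we have a Gröbner basis.
Inter-reduce: drop elements whose leading term is divisible by another's, tail-reduce, and make monic.
Reduced Gröbner basis: {u - ⅖v + 2w² - ⅗w - 1, vw - ¾v - 5w³ + 47/8w² + 59/32w + ⅝}.

The bases are distinct; the ideals are different.

No, the ideals differ.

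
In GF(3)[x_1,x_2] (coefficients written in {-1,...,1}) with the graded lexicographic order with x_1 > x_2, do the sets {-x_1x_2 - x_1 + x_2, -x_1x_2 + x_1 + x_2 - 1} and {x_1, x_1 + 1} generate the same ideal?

No, the ideals differ.

Two ideals are equal iff their reduced Gröbner bases coincide (the reduced basis is unique for a fixed ordering).
Buchberger on the first generating set:
f_1 = -x_1x_2 - x_1 + x_2, LT = x_1x_2.
f_2 = -x_1x_2 + x_1 + x_2 - 1, LT = x_1x_2.

S(f_1,f_2): lcm = x_1x_2. S = -x_1 - 1.
  reduce S modulo (f_1, f_2):
  remainder -x_1 - 1 ≠ 0; add g_3 = -x_1 - 1 to the basis.

S(f_1,g_3): lcm = x_1x_2. S = x_1 + x_2.
  reduce S modulo (f_1, f_2, g_3):
  remainder x_2 - 1 ≠ 0; add g_4 = x_2 - 1 to the basis.

The other S-polynomials (S(f_2,g_3), S(f_1,g_4), S(f_2,g_4), S(g_3,g_4)) all reduce to 0 modulo the current basis, so we have a Gröbner basis.
Inter-reduce: drop elements whose leading term is divisible by another's, tail-reduce, and make monic.
Reduced Gröbner basis: {x_1 + 1, x_2 - 1}.

Buchberger on the second generating set:
h_1 = x_1, LT = x_1.
h_2 = x_1 + 1, LT = x_1.

S(h_1,h_2): lcm = x_1. S = -1.
  reduce S modulo (h_1, h_2):
  remainder -1 ≠ 0; add k_3 = -1 to the basis.

The other S-polynomials (S(h_1,k_3), S(h_2,k_3)) all reduce to 0 modulo the current basis, so we have a Gröbner basis.
Inter-reduce: drop elements whose leading term is divisible by another's, tail-reduce, and make monic.
Reduced Gröbner basis: {1}.

These differ, so the ideals are not equal.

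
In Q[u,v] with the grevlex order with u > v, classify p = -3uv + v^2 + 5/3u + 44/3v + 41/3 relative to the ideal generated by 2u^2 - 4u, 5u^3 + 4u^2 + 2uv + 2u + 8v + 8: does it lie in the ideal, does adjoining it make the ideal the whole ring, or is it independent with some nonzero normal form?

-3uv + v^2 + 5/3u + 44/3v + 41/3 lies in I (it reduces to 0).

First compute the reduced Gröbner basis of I by Buchberger's algorithm.
f_1 = 2u^2 - 4u, LT = u^2.
f_2 = 5u^3 + 4u^2 + 2uv + 2u + 8v + 8, LT = u^3.

S(f_1,f_2): lcm = u^3. S = -14/5u^2 - 2/5uv - 2/5u - 8/5v - 8/5.
  leading term u^2: subtract (-7/5)·f_1 from -14/5u^2 - 2/5uv - 2/5u - 8/5v - 8/5 → -2/5uv - 6u - 8/5v - 8/5
  leading term uv: no divisor's leading term divides it; move -2/5uv to the remainder.
  leading term u: no divisor's leading term divides it; move -6u to the remainder.
  leading term v: no divisor's leading term divides it; move -8/5v to the remainder.
  leading term 1: no divisor's leading term divides it; move -8/5 to the remainder.
  remainder -2/5uv - 6u - 8/5v - 8/5 ≠ 0; add h_3 = -2/5uv - 6u - 8/5v - 8/5 to the basis.

S(f_1,h_3): lcm = u^2v. S = -15u^2 - 6uv - 4u.
  leading term u^2: subtract (-15/2)·f_1 from -15u^2 - 6uv - 4u → -6uv - 34u
  leading term uv: subtract (15)·h_3 from -6uv - 34u → 56u + 24v + 24
  leading term u: no divisor's leading term divides it; move 56u to the remainder.
  leading term v: no divisor's leading term divides it; move 24v to the remainder.
  leading term 1: no divisor's leading term divides it; move 24 to the remainder.
  remainder 56u + 24v + 24 ≠ 0; add h_4 = 56u + 24v + 24 to the basis.

S(f_2,h_3): lcm = u^3v. S = -15u^3 - 16/5u^2v + 2/5uv^2 - 4u^2 + 2/5uv + 8/5v^2 + 8/5v.
  leading term u^3: subtract (-15/2u)·f_1 from -15u^3 - 16/5u^2v + 2/5uv^2 - 4u^2 + 2/5uv + 8/5v^2 + 8/5v → -16/5u^2v + 2/5uv^2 - 34u^2 + 2/5uv + 8/5v^2 + 8/5v
  leading term u^2v: subtract (-8/5v)·f_1 from -16/5u^2v + 2/5uv^2 - 34u^2 + 2/5uv + 8/5v^2 + 8/5v → 2/5uv^2 - 34u^2 - 6uv + 8/5v^2 + 8/5v
  leading term uv^2: subtract (-v)·h_3 from 2/5uv^2 - 34u^2 - 6uv + 8/5v^2 + 8/5v → -34u^2 - 12uv
  leading term u^2: subtract (-17)·f_1 from -34u^2 - 12uv → -12uv - 68u
  leading term uv: subtract (30)·h_3 from -12uv - 68u → 112u + 48v + 48
  leading term u: subtract (2)·h_4 from 112u + 48v + 48 → 0
  remainder 0.

S(f_1,h_4): lcm = u^2. S = -3/7uv - 17/7u.
  leading term uv: subtract (15/14)·h_3 from -3/7uv - 17/7u → 4u + 12/7v + 12/7
  leading term u: subtract (1/14)·h_4 from 4u + 12/7v + 12/7 → 0
  remainder 0.

S(f_2,h_4): lcm = u^3. S = -3/7u^2v + 13/35u^2 + 2/5uv + 2/5u + 8/5v + 8/5.
  leading term u^2v: subtract (-3/14v)·f_1 from -3/7u^2v + 13/35u^2 + 2/5uv + 2/5u + 8/5v + 8/5 → 13/35u^2 - 16/35uv + 2/5u + 8/5v + 8/5
  leading term u^2: subtract (13/70)·f_1 from 13/35u^2 - 16/35uv + 2/5u + 8/5v + 8/5 → -16/35uv + 8/7u + 8/5v + 8/5
  leading term uv: subtract (8/7)·h_3 from -16/35uv + 8/7u + 8/5v + 8/5 → 8u + 24/7v + 24/7
  leading term u: subtract (1/7)·h_4 from 8u + 24/7v + 24/7 → 0
  remainder 0.

S(h_3,h_4): lcm = uv. S = -3/7v^2 + 15u + 25/7v + 4.
  leading term v^2: no divisor's leading term divides it; move -3/7v^2 to the remainder.
  leading term u: subtract (15/56)·h_4 from 15u + 25/7v + 4 → -20/7v - 17/7
  leading term v: no divisor's leading term divides it; move -20/7v to the remainder.
  leading term 1: no divisor's leading term divides it; move -17/7 to the remainder.
  remainder -3/7v^2 - 20/7v - 17/7 ≠ 0; add h_5 = -3/7v^2 - 20/7v - 17/7 to the basis.

S(f_1,h_5): leading monomials are coprime, so the S-polynomial reduces to 0 (Buchberger's first criterion).
S(f_2,h_5): leading monomials are coprime, so the S-polynomial reduces to 0 (Buchberger's first criterion).
S(h_3,h_5): lcm = uv^2. S = 25/3uv + 4v^2 - 17/3u + 4v.
  leading term uv: subtract (-125/6)·h_3 from 25/3uv + 4v^2 - 17/3u + 4v → 4v^2 - 392/3u - 88/3v - 100/3
  leading term v^2: subtract (-28/3)·h_5 from 4v^2 - 392/3u - 88/3v - 100/3 → -392/3u - 56v - 56
  leading term u: subtract (-7/3)·h_4 from -392/3u - 56v - 56 → 0
  remainder 0.

S(h_4,h_5): leading monomials are coprime, so the S-polynomial reduces to 0 (Buchberger's first criterion).
Every S-polynomial of the final basis reduces to 0, so we have a Gröbner basis.
Inter-reduce: drop elements whose leading term is divisible by another's, tail-reduce, and make monic.
Reduced Gröbner basis: {v^2 + 20/3v + 17/3, u + 3/7v + 3/7}.
Label its elements g_1 = v^2 + 20/3v + 17/3, g_2 = u + 3/7v + 3/7.

Reduce p = -3uv + v^2 + 5/3u + 44/3v + 41/3 modulo G:
  leading term uv: subtract (-3v)·g_2 from -3uv + v^2 + 5/3u + 44/3v + 41/3 → 16/7v^2 + 5/3u + 335/21v + 41/3
  leading term v^2: subtract (16/7)·g_1 from 16/7v^2 + 5/3u + 335/21v + 41/3 → 5/3u + 5/7v + 5/7
  leading term u: subtract (5/3)·g_2 from 5/3u + 5/7v + 5/7 → 0
  normal form = 0.
Since the normal form is 0, p ∈ I.

Ideal membership is decidable via reduction modulo a Gröbner basis.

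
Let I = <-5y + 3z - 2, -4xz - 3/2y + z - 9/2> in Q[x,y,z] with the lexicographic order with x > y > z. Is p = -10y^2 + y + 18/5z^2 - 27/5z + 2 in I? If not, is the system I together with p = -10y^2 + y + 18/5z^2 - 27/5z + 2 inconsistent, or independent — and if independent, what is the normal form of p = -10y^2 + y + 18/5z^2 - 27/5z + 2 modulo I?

-10y^2 + y + 18/5z^2 - 27/5z + 2 lies in I (it reduces to 0).

First compute the reduced Gröbner basis of I by Buchberger's algorithm.
f_1 = -5y + 3z - 2, LT = y.
f_2 = -4xz - 3/2y + z - 9/2, LT = xz.

S(f_1,f_2): leading monomials are coprime, so the S-polynomial reduces to 0 (Buchberger's first criterion).
Every S-polynomial of the final basis reduces to 0, so we have a Gröbner basis.
Inter-reduce: drop elements whose leading term is divisible by another's, tail-reduce, and make monic.
Reduced Gröbner basis: {xz - 1/40z + 39/40, y - 3/5z + 2/5}.
Label its elements g_1 = xz - 1/40z + 39/40, g_2 = y - 3/5z + 2/5.

Reduce p = -10y^2 + y + 18/5z^2 - 27/5z + 2 modulo G:
  leading term y^2: subtract (-10y)·g_2 from -10y^2 + y + 18/5z^2 - 27/5z + 2 → -6yz + 5y + 18/5z^2 - 27/5z + 2
  leading term yz: subtract (-6z)·g_2 from -6yz + 5y + 18/5z^2 - 27/5z + 2 → 5y - 3z + 2
  leading term y: subtract (5)·g_2 from 5y - 3z + 2 → 0
  normal form = 0.
Since the normal form is 0, p ∈ I.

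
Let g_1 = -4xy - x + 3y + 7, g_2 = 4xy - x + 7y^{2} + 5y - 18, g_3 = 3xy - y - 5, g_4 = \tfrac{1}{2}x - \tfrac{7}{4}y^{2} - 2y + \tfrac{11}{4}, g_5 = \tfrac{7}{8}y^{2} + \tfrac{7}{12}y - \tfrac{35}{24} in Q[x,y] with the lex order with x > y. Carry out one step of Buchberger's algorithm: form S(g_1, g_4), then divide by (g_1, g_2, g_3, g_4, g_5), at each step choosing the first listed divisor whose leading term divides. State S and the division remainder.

S(g_1, g_4) = \tfrac{1}{4}x + \tfrac{7}{2}y^{3} + 4y^{2} - \tfrac{25}{4}y - \tfrac{7}{4}; remainder on division = -\tfrac{10}{9}y + \tfrac{10}{9}.

lcm(LM(g_1), LM(g_4)) = xy.
S = (lcm/LT(g_1))·g_1 − (lcm/LT(g_4))·g_4 = \tfrac{1}{4}x + \tfrac{7}{2}y^{3} + 4y^{2} - \tfrac{25}{4}y - \tfrac{7}{4}.
Reduce S modulo (g_1, g_2, g_3, g_4, g_5) in that order:
  leading term x: subtract (\tfrac{1}{2})·g_4 from \tfrac{1}{4}x + \tfrac{7}{2}y^{3} + 4y^{2} - \tfrac{25}{4}y - \tfrac{7}{4} → \tfrac{7}{2}y^{3} + \tfrac{39}{8}y^{2} - \tfrac{21}{4}y - \tfrac{25}{8}
  leading term y^{3}: subtract (4y)·g_5 from \tfrac{7}{2}y^{3} + \tfrac{39}{8}y^{2} - \tfrac{21}{4}y - \tfrac{25}{8} → \tfrac{61}{24}y^{2} + \tfrac{7}{12}y - \tfrac{25}{8}
  leading term y^{2}: subtract (\tfrac{61}{21})·g_5 from \tfrac{61}{24}y^{2} + \tfrac{7}{12}y - \tfrac{25}{8} → -\tfrac{10}{9}y + \tfrac{10}{9}
  leading term y: no divisor's leading term divides it; move -\tfrac{10}{9}y to the remainder.
  leading term 1: no divisor's leading term divides it; move \tfrac{10}{9} to the remainder.
The remainder -\tfrac{10}{9}y + \tfrac{10}{9} is nonzero, so it would be added as the next basis element.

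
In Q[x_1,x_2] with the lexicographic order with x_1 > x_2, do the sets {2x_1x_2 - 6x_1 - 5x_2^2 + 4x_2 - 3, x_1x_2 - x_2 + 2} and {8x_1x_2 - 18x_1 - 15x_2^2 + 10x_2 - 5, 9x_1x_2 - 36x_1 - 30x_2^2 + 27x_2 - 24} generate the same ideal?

Yes, the ideals are equal.

For a fixed monomial order, each ideal has a unique reduced Gröbner basis; comparing bases decides equality.
Buchberger on the first generating set:
f_1 = 2x_1x_2 - 6x_1 - 5x_2^2 + 4x_2 - 3, LT = x_1x_2.
f_2 = x_1x_2 - x_2 + 2, LT = x_1x_2.

S(f_1,f_2): lcm = x_1x_2. S = -3x_1 - 5/2x_2^2 + 3x_2 - 7/2.
  leading term x_1: no divisor's leading term divides it; move -3x_1 to the remainder.
  leading term x_2^2: no divisor's leading term divides it; move -5/2x_2^2 to the remainder.
  leading term x_2: no divisor's leading term divides it; move 3x_2 to the remainder.
  leading term 1: no divisor's leading term divides it; move -7/2 to the remainder.
  remainder -3x_1 - 5/2x_2^2 + 3x_2 - 7/2 ≠ 0; add g_3 = -3x_1 - 5/2x_2^2 + 3x_2 - 7/2 to the basis.

S(f_1,g_3): lcm = x_1x_2. S = -3x_1 - 5/6x_2^3 - 3/2x_2^2 + 5/6x_2 - 3/2.
  leading term x_1: subtract (1)·g_3 from -3x_1 - 5/6x_2^3 - 3/2x_2^2 + 5/6x_2 - 3/2 → -5/6x_2^3 + x_2^2 - 13/6x_2 + 2
  leading term x_2^3: no divisor's leading term divides it; move -5/6x_2^3 to the remainder.
  leading term x_2^2: no divisor's leading term divides it; move x_2^2 to the remainder.
  leading term x_2: no divisor's leading term divides it; move -13/6x_2 to the remainder.
  leading term 1: no divisor's leading term divides it; move 2 to the remainder.
  remainder -5/6x_2^3 + x_2^2 - 13/6x_2 + 2 ≠ 0; add g_4 = -5/6x_2^3 + x_2^2 - 13/6x_2 + 2 to the basis.

The other S-polynomials (S(f_2,g_3), S(f_1,g_4), S(f_2,g_4), S(g_3,g_4)) all reduce to 0 modulo the current basis, so we have a Gröbner basis.
Inter-reduce: drop elements whose leading term is divisible by another's, tail-reduce, and make monic.
Reduced Gröbner basis: {x_1 + 5/6x_2^2 - x_2 + 7/6, x_2^3 - 6/5x_2^2 + 13/5x_2 - 12/5}.

Buchberger on the second generating set:
h_1 = 8x_1x_2 - 18x_1 - 15x_2^2 + 10x_2 - 5, LT = x_1x_2.
h_2 = 9x_1x_2 - 36x_1 - 30x_2^2 + 27x_2 - 24, LT = x_1x_2.

S(h_1,h_2): lcm = x_1x_2. S = 7/4x_1 + 35/24x_2^2 - 7/4x_2 + 49/24.
  leading term x_1: no divisor's leading term divides it; move 7/4x_1 to the remainder.
  leading term x_2^2: no divisor's leading term divides it; move 35/24x_2^2 to the remainder.
  leading term x_2: no divisor's leading term divides it; move -7/4x_2 to the remainder.
  leading term 1: no divisor's leading term divides it; move 49/24 to the remainder.
  remainder 7/4x_1 + 35/24x_2^2 - 7/4x_2 + 49/24 ≠ 0; add k_3 = 7/4x_1 + 35/24x_2^2 - 7/4x_2 + 49/24 to the basis.

S(h_1,k_3): lcm = x_1x_2. S = -9/4x_1 - 5/6x_2^3 - 7/8x_2^2 + 1/12x_2 - 5/8.
  leading term x_1: subtract (-9/7)·k_3 from -9/4x_1 - 5/6x_2^3 - 7/8x_2^2 + 1/12x_2 - 5/8 → -5/6x_2^3 + x_2^2 - 13/6x_2 + 2
  leading term x_2^3: no divisor's leading term divides it; move -5/6x_2^3 to the remainder.
  leading term x_2^2: no divisor's leading term divides it; move x_2^2 to the remainder.
  leading term x_2: no divisor's leading term divides it; move -13/6x_2 to the remainder.
  leading term 1: no divisor's leading term divides it; move 2 to the remainder.
  remainder -5/6x_2^3 + x_2^2 - 13/6x_2 + 2 ≠ 0; add k_4 = -5/6x_2^3 + x_2^2 - 13/6x_2 + 2 to the basis.

The other S-polynomials (S(h_2,k_3), S(h_1,k_4), S(h_2,k_4), S(k_3,k_4)) all reduce to 0 modulo the current basis, so we have a Gröbner basis.
Inter-reduce: drop elements whose leading term is divisible by another's, tail-reduce, and make monic.
Reduced Gröbner basis: {x_1 + 5/6x_2^2 - x_2 + 7/6, x_2^3 - 6/5x_2^2 + 13/5x_2 - 12/5}.

Same reduced basis, so the two generating sets span the same ideal.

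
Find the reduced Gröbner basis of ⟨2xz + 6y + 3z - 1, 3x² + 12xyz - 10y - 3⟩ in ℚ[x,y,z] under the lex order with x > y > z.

G = {x² - 12y² - 6yz - 4/3y - 1, xy - ⅙x + 4y²z + 2yz² + 4/9yz - 3/2y - 5/12z + ¼, xz + 3y + 3/2z - ½, y²z² - ¾y² + ½yz³ + 1/9yz² - ¾yz + ¼y - 5/48z² + ⅛z - 1/48}

This is the nonlinear analogue of row-reducing a linear system.

f_1 = 2xz + 6y + 3z - 1, LT = xz.
f_2 = 3x² + 12xyz - 10y - 3, LT = x².

S(f_1,f_2): lcm = x²z. S = -4xyz² + 3xy + 3/2xz - ½x + 10/3yz + z.
  reduce S modulo (f_1, f_2):
  remainder 3xy - ½x + 12y²z + 6yz² + 4/3yz - 9/2y - 5/4z + ¾ ≠ 0; add g_3 = 3xy - ½x + 12y²z + 6yz² + 4/3yz - 9/2y - 5/4z + ¾ to the basis.

S(f_1,g_3): lcm = xyz. S = ⅙xz - 4y²z² + 3y² - 2yz³ - 4/9yz² + 3yz - ½y + 5/12z² - ¼z.
  reduce S modulo (f_1, f_2, g_3):
  remainder -4y²z² + 3y² - 2yz³ - 4/9yz² + 3yz - y + 5/12z² - ½z + 1/12 ≠ 0; add g_4 = -4y²z² + 3y² - 2yz³ - 4/9yz² + 3yz - y + 5/12z² - ½z + 1/12 to the basis.

The other S-polynomials (S(f_2,g_3), S(f_1,g_4), S(f_2,g_4), S(g_3,g_4)) all reduce to 0 modulo the current basis, so we have a Gröbner basis.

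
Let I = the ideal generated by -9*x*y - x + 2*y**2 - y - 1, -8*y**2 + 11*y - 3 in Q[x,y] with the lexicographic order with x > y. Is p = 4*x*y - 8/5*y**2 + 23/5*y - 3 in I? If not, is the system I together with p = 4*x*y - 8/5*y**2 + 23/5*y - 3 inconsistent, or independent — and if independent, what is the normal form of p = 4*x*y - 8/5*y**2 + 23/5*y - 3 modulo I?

First compute the reduced Gröbner basis of I by Buchberger's algorithm.
f_1 = -9*x*y - x + 2*y**2 - y - 1, LT = x*y.
f_2 = -8*y**2 + 11*y - 3, LT = y**2.

S(f_1,f_2): lcm = x*y**2. S = 107/72*x*y - 3/8*x - 2/9*y**3 + 1/9*y**2 + 1/9*y.
  leading term x*y: subtract (-107/648)·f_1 from 107/72*x*y - 3/8*x - 2/9*y**3 + 1/9*y**2 + 1/9*y → -175/324*x - 2/9*y**3 + 143/324*y**2 - 35/648*y - 107/648
  leading term x: no divisor's leading term divides it; move -175/324*x to the remainder.
  leading term y**3: subtract (1/36*y)·f_2 from -2/9*y**3 + 143/324*y**2 - 35/648*y - 107/648 → 11/81*y**2 + 19/648*y - 107/648
  leading term y**2: subtract (-11/648)·f_2 from 11/81*y**2 + 19/648*y - 107/648 → 35/162*y - 35/162
  leading term y: no divisor's leading term divides it; move 35/162*y to the remainder.
  leading term 1: no divisor's leading term divides it; move -35/162 to the remainder.
  remainder -175/324*x + 35/162*y - 35/162 ≠ 0; add h_3 = -175/324*x + 35/162*y - 35/162 to the basis.

S(f_1,h_3): lcm = x*y. S = 1/9*x + 8/45*y**2 - 13/45*y + 1/9.
  leading term x: subtract (-36/175)·h_3 from 1/9*x + 8/45*y**2 - 13/45*y + 1/9 → 8/45*y**2 - 11/45*y + 1/15
  leading term y**2: subtract (-1/45)·f_2 from 8/45*y**2 - 11/45*y + 1/15 → 0
  remainder 0.

S(f_2,h_3): leading monomials are coprime, so the S-polynomial reduces to 0 (Buchberger's first criterion).
Every S-polynomial of the final basis reduces to 0, so we have a Gröbner basis.
Inter-reduce: drop elements whose leading term is divisible by another's, tail-reduce, and make monic.
Reduced Gröbner basis: {x - 2/5*y + 2/5, y**2 - 11/8*y + 3/8}.
Label its elements g_1 = x - 2/5*y + 2/5, g_2 = y**2 - 11/8*y + 3/8.

Reduce p = 4*x*y - 8/5*y**2 + 23/5*y - 3 modulo G:
  leading term x*y: subtract (4*y)·g_1 from 4*x*y - 8/5*y**2 + 23/5*y - 3 → 3*y - 3
  leading term y: no divisor's leading term divides it; move 3*y to the remainder.
  leading term 1: no divisor's leading term divides it; move -3 to the remainder.
  normal form = 3*y - 3.
The normal form is nonzero, so p ∉ I. Since p minus its normal form lies in I, I + (p) = I + (r) where r = 3*y - 3; decide whether this ideal is the whole ring.
Run Buchberger on G together with r (pairs among the g_i already reduce to 0 since G is a Gröbner basis):
g_1 = x - 2/5*y + 2/5, LT = x.
g_2 = y**2 - 11/8*y + 3/8, LT = y**2.
r = 3*y - 3, LT = y.

S(g_1,g_2): leading monomials are coprime, so the S-polynomial reduces to 0 (Buchberger's first criterion).
S(g_1,r): leading monomials are coprime, so the S-polynomial reduces to 0 (Buchberger's first criterion).
S(g_2,r): lcm = y**2. S = -3/8*y + 3/8.
  leading term y: subtract (-1/8)·r from -3/8*y + 3/8 → 0
  remainder 0.

Every S-polynomial of the final basis reduces to 0, so we have a Gröbner basis.
Inter-reduce: drop elements whose leading term is divisible by another's, tail-reduce, and make monic.
Reduced Gröbner basis: {x, y - 1}.
The reduced Gröbner basis of I + (p) is {x, y - 1} ≠ {1}, a proper ideal, so the enlarged system stays consistent: p is independent of I, with normal form 3*y - 3.

4*x*y - 8/5*y**2 + 23/5*y - 3 is independent of I; its normal form modulo I is 3*y - 3.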